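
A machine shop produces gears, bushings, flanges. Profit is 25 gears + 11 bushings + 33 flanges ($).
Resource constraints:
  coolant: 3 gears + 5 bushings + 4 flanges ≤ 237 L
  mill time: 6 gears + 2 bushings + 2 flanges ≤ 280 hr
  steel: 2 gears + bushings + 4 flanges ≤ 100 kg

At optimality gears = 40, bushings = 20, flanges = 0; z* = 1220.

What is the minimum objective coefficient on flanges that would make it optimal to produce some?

At the optimum: coolant uses 220 of 237 (slack = 17); mill time uses 280 of 280 (binding); steel uses 100 of 100 (binding).
Since coolant is not tight, its dual is 0.
From A_Bᵀ y = c: 6·y_mill time + 2·y_steel = 25; 2·y_mill time + 1·y_steel = 11.
This yields shadow prices y_mill time = 1.5, y_steel = 8.
flanges enters the basis when its profit ≥ yᵀa₃ = 1.5·2 + 8·4 = 35.

35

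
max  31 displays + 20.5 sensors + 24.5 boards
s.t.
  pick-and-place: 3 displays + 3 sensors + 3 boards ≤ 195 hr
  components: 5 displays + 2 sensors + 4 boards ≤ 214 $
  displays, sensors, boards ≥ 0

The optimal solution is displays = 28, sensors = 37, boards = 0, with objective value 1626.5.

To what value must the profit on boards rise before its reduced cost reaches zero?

27.5

Both pick-and-place and components are binding at x*.
From A_Bᵀ y = c: 3·y_pick-and-place + 5·y_components = 31; 3·y_pick-and-place + 2·y_components = 20.5.
This yields shadow prices y_pick-and-place = 4.5, y_components = 3.5.
boards enters the basis when its profit ≥ yᵀa₃ = 4.5·3 + 3.5·4 = 27.5.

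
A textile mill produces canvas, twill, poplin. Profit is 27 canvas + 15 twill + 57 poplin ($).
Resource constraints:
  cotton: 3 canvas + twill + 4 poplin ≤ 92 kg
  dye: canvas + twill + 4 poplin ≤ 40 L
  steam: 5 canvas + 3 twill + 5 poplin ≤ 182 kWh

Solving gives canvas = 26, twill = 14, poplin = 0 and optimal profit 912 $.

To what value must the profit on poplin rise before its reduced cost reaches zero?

60

Check each constraint at x*: cotton 92/92 (tight); dye 40/40 (tight); steam 172/182 (slack 10).
Since steam is not tight, its dual is 0.
From A_Bᵀ y = c: 3·y_cotton + 1·y_dye = 27; 1·y_cotton + 1·y_dye = 15.
This yields shadow prices y_cotton = 6, y_dye = 9.
poplin enters the basis when its profit ≥ yᵀa₃ = 6·4 + 9·4 = 60.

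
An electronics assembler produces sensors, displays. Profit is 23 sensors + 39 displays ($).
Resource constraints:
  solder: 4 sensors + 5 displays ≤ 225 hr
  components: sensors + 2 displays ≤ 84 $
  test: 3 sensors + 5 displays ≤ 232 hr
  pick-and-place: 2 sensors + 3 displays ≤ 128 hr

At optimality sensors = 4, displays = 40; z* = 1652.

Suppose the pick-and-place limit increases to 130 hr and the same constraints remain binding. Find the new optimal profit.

1666

At the optimum: solder uses 216 of 225 (slack = 9); components uses 84 of 84 (binding); test uses 212 of 232 (slack = 20); pick-and-place uses 128 of 128 (binding).
By complementary slackness, y = 0 for the non-binding constraints.
From A_Bᵀ y = c: 1·y_components + 2·y_pick-and-place = 23; 2·y_components + 3·y_pick-and-place = 39.
→ y_components = 9 and y_pick-and-place = 7.
Δz = y_pick-and-place·Δb = 7 × (2) = 14, so new z* = 1652 + 14 = 1666.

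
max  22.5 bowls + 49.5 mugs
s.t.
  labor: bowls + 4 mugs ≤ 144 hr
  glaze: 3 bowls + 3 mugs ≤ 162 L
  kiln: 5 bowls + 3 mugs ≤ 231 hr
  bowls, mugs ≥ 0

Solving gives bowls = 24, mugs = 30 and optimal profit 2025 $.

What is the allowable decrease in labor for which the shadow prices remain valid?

31.5

Binding constraints: labor, glaze. The basis is B = [[1,4],[3,3]] with det -9.
Per unit decrease in labor, x* moves by d = (0.3333, -0.3333).
The basis stays optimal until kiln becomes binding; allowable decrease = 31.5 hr.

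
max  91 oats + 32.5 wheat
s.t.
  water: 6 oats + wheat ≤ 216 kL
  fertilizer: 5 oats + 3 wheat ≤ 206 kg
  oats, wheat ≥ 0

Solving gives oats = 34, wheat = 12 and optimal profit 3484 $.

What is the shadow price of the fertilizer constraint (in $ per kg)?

8

Both water and fertilizer are binding at x*.
Dual feasibility on the basic columns requires 6·y_water + 5·y_fertilizer = 91, 1·y_water + 3·y_fertilizer = 32.5.
→ y_water = 8.5 and y_fertilizer = 8.
Shadow price of fertilizer = 8.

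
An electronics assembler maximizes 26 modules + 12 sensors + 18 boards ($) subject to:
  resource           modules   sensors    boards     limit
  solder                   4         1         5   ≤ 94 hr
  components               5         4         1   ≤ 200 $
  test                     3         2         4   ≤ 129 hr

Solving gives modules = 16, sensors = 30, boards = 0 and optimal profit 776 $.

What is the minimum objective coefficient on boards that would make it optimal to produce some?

22

At the optimum: solder uses 94 of 94 (binding); components uses 200 of 200 (binding); test uses 108 of 129 (slack = 21).
By complementary slackness, y = 0 for the non-binding constraint.
From A_Bᵀ y = c: 4·y_solder + 5·y_components = 26; 1·y_solder + 4·y_components = 12.
Solving: y_solder = 4, y_components = 2.
boards enters the basis when its profit ≥ yᵀa₃ = 4·5 + 2·1 = 22.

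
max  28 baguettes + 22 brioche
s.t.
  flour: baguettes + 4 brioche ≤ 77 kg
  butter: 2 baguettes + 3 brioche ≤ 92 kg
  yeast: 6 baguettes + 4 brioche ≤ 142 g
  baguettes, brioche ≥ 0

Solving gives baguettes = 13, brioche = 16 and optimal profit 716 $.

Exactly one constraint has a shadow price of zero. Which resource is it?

flour: 77/77 (binding)
butter: 74/92 (slack 18)
yeast: 142/142 (binding)
By complementary slackness, a constraint with positive slack has shadow price 0 → butter.

butter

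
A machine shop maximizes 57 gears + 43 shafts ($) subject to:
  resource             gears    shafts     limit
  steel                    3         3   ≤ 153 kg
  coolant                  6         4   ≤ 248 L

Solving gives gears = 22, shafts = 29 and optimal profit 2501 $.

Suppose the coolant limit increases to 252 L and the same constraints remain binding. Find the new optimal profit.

2529

At the optimum: steel uses 153 of 153 (binding); coolant uses 248 of 248 (binding).
From A_Bᵀ y = c: 3·y_steel + 6·y_coolant = 57; 3·y_steel + 4·y_coolant = 43.
→ y_steel = 5 and y_coolant = 7.
Δz = y_coolant·Δb = 7 × (4) = 28, so new z* = 2501 + 28 = 2529.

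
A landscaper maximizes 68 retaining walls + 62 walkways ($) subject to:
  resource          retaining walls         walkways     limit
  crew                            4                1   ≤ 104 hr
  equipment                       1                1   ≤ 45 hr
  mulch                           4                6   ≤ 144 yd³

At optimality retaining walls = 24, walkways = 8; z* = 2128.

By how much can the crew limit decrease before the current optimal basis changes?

Binding constraints: crew, mulch. The basis is B = [[4,1],[4,6]] with det 20.
Per unit decrease in crew, x* moves by d = (-0.3, 0.2).
The basis stays optimal until retaining walls reaches 0; allowable decrease = 80 hr.

80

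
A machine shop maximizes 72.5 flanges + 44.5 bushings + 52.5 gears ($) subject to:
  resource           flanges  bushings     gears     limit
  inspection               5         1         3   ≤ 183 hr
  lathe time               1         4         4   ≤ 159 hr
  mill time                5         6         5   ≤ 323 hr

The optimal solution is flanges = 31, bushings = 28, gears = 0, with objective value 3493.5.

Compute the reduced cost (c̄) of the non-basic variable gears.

-3

At the optimum: inspection uses 183 of 183 (binding); lathe time uses 143 of 159 (slack = 16); mill time uses 323 of 323 (binding).
Slack constraints have shadow price 0 (complementary slackness).
The binding rows give the dual system: 5·y_inspection + 5·y_mill time = 72.5 and 1·y_inspection + 6·y_mill time = 44.5.
This yields shadow prices y_inspection = 8.5, y_mill time = 6.
Reduced cost of gears: c₃ − yᵀa₃ = 52.5 − (8.5·3 + 6·5) = 52.5 − 55.5 = -3.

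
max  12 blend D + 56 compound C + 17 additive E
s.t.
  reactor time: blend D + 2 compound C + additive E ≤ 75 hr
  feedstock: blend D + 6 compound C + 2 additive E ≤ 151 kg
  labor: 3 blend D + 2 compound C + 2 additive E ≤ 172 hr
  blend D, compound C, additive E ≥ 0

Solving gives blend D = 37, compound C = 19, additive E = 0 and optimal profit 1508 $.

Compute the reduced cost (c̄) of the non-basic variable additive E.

Check each constraint at x*: reactor time 75/75 (tight); feedstock 151/151 (tight); labor 149/172 (slack 23).
Since labor is not tight, its dual is 0.
The binding rows give the dual system: 1·y_reactor time + 1·y_feedstock = 12 and 2·y_reactor time + 6·y_feedstock = 56.
Solving: y_reactor time = 4, y_feedstock = 8.
Reduced cost of additive E: c₃ − yᵀa₃ = 17 − (4·1 + 8·2) = 17 − 20 = -3.

-3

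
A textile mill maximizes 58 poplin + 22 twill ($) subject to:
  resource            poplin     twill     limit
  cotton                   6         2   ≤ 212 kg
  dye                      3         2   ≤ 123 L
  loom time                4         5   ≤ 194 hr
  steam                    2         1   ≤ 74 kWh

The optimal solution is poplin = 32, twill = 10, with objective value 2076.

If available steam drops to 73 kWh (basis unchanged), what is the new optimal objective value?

Binding: cotton and steam. Non-binding: dye (7 unused), loom time (16 unused).
Slack constraints have shadow price 0 (complementary slackness).
From A_Bᵀ y = c: 6·y_cotton + 2·y_steam = 58; 2·y_cotton + 1·y_steam = 22.
This yields shadow prices y_cotton = 7, y_steam = 8.
Δz = y_steam·Δb = 8 × (-1) = -8, so new z* = 2076 − 8 = 2068.

2068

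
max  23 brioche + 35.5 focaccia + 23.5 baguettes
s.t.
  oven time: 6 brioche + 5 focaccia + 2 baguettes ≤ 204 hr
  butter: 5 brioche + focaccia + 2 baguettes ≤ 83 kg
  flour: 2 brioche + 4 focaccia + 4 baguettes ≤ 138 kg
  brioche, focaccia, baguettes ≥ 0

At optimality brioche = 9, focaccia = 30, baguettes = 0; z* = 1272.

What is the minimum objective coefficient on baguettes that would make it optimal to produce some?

At the optimum: oven time uses 204 of 204 (binding); butter uses 75 of 83 (slack = 8); flour uses 138 of 138 (binding).
By complementary slackness, y = 0 for the non-binding constraint.
From A_Bᵀ y = c: 6·y_oven time + 2·y_flour = 23; 5·y_oven time + 4·y_flour = 35.5.
Solving: y_oven time = 1.5, y_flour = 7.
baguettes enters the basis when its profit ≥ yᵀa₃ = 1.5·2 + 7·4 = 31.

31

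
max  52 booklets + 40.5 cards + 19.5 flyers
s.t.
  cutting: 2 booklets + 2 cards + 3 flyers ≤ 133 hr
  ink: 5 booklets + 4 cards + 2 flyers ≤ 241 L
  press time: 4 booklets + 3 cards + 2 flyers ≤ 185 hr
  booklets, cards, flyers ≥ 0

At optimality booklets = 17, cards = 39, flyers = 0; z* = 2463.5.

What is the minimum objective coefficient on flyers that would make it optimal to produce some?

23

Check each constraint at x*: cutting 112/133 (slack 21); ink 241/241 (tight); press time 185/185 (tight).
Since cutting is not tight, its dual is 0.
Dual feasibility on the basic columns requires 5·y_ink + 4·y_press time = 52, 4·y_ink + 3·y_press time = 40.5.
Solving: y_ink = 6, y_press time = 5.5.
flyers enters the basis when its profit ≥ yᵀa₃ = 6·2 + 5.5·2 = 23.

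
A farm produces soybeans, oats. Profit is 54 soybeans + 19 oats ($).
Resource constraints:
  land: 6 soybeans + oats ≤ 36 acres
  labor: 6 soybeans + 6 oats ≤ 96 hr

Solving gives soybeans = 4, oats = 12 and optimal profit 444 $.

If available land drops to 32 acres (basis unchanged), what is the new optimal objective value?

At the optimum: land uses 36 of 36 (binding); labor uses 96 of 96 (binding).
From A_Bᵀ y = c: 6·y_land + 6·y_labor = 54; 1·y_land + 6·y_labor = 19.
Solving: y_land = 7, y_labor = 2.
Δz = y_land·Δb = 7 × (-4) = -28, so new z* = 444 − 28 = 416.

416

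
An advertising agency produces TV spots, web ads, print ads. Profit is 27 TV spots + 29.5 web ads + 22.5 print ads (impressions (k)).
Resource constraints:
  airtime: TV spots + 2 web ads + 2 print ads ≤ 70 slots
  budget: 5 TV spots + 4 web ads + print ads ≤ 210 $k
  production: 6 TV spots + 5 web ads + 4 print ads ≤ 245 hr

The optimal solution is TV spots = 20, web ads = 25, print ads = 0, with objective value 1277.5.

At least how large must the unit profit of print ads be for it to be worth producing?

26

Binding: airtime and production. Non-binding: budget (10 unused).
Since budget is not tight, its dual is 0.
Dual feasibility on the basic columns requires 1·y_airtime + 6·y_production = 27, 2·y_airtime + 5·y_production = 29.5.
Solving: y_airtime = 6, y_production = 3.5.
print ads enters the basis when its profit ≥ yᵀa₃ = 6·2 + 3.5·4 = 26.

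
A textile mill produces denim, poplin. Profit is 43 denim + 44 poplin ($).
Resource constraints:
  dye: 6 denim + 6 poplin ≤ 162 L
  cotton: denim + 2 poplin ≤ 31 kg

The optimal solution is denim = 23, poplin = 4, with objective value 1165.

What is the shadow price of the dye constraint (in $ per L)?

At the optimum: dye uses 162 of 162 (binding); cotton uses 31 of 31 (binding).
The binding rows give the dual system: 6·y_dye + 1·y_cotton = 43 and 6·y_dye + 2·y_cotton = 44.
→ y_dye = 7 and y_cotton = 1.
Shadow price of dye = 7.

7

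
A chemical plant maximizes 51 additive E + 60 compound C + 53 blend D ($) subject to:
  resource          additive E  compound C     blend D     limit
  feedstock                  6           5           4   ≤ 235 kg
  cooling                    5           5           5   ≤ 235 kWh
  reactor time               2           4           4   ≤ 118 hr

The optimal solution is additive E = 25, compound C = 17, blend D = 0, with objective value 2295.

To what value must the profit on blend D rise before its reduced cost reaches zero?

54

At the optimum: feedstock uses 235 of 235 (binding); cooling uses 210 of 235 (slack = 25); reactor time uses 118 of 118 (binding).
Slack constraints have shadow price 0 (complementary slackness).
Dual feasibility on the basic columns requires 6·y_feedstock + 2·y_reactor time = 51, 5·y_feedstock + 4·y_reactor time = 60.
This yields shadow prices y_feedstock = 6, y_reactor time = 7.5.
blend D enters the basis when its profit ≥ yᵀa₃ = 6·4 + 7.5·4 = 54.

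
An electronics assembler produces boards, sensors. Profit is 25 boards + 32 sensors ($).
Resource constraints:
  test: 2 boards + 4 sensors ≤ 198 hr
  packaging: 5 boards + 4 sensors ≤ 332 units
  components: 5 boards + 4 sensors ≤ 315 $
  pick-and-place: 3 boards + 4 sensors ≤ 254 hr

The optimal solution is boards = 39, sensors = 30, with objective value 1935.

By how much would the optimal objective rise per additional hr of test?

5

Check each constraint at x*: test 198/198 (tight); packaging 315/332 (slack 17); components 315/315 (tight); pick-and-place 237/254 (slack 17).
By complementary slackness, y = 0 for the non-binding constraints.
From A_Bᵀ y = c: 2·y_test + 5·y_components = 25; 4·y_test + 4·y_components = 32.
→ y_test = 5 and y_components = 3.
Shadow price of test = 5.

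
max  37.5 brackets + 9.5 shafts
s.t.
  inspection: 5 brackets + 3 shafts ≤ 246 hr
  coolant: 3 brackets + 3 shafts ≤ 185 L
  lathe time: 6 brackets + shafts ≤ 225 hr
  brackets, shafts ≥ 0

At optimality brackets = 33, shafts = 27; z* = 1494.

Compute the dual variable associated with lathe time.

Binding: inspection and lathe time. Non-binding: coolant (5 unused).
By complementary slackness, y = 0 for the non-binding constraint.
Dual feasibility on the basic columns requires 5·y_inspection + 6·y_lathe time = 37.5, 3·y_inspection + 1·y_lathe time = 9.5.
Solving: y_inspection = 1.5, y_lathe time = 5.
Shadow price of lathe time = 5.

5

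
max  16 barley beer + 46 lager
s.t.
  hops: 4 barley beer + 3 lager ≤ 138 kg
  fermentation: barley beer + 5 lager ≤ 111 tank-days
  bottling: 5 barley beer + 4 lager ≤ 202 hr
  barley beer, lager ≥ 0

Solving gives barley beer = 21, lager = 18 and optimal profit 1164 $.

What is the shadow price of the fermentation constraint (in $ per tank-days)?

Check each constraint at x*: hops 138/138 (tight); fermentation 111/111 (tight); bottling 177/202 (slack 25).
Slack constraints have shadow price 0 (complementary slackness).
From A_Bᵀ y = c: 4·y_hops + 1·y_fermentation = 16; 3·y_hops + 5·y_fermentation = 46.
→ y_hops = 2 and y_fermentation = 8.
Shadow price of fermentation = 8.

8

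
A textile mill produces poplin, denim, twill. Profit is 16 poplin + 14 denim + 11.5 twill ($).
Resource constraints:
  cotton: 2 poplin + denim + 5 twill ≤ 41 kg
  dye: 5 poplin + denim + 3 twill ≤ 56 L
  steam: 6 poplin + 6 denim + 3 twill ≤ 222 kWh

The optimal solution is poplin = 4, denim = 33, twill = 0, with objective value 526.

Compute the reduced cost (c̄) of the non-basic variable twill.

-4.5

Check each constraint at x*: cotton 41/41 (tight); dye 53/56 (slack 3); steam 222/222 (tight).
By complementary slackness, y = 0 for the non-binding constraint.
The binding rows give the dual system: 2·y_cotton + 6·y_steam = 16 and 1·y_cotton + 6·y_steam = 14.
This yields shadow prices y_cotton = 2, y_steam = 2.
Reduced cost of twill: c₃ − yᵀa₃ = 11.5 − (2·5 + 2·3) = 11.5 − 16 = -4.5.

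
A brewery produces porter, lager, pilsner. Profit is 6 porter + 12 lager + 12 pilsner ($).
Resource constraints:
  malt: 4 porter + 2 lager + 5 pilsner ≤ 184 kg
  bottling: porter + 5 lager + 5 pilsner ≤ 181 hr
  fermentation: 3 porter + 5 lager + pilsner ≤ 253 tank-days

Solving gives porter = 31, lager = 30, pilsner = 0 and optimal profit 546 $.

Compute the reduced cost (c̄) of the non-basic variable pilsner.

Binding: malt and bottling. Non-binding: fermentation (10 unused).
By complementary slackness, y = 0 for the non-binding constraint.
The binding rows give the dual system: 4·y_malt + 1·y_bottling = 6 and 2·y_malt + 5·y_bottling = 12.
This yields shadow prices y_malt = 1, y_bottling = 2.
Reduced cost of pilsner: c₃ − yᵀa₃ = 12 − (1·5 + 2·5) = 12 − 15 = -3.

-3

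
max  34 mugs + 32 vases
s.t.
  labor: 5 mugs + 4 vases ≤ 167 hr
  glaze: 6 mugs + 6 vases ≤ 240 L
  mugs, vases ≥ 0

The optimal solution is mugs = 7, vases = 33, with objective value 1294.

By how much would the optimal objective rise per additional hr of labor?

2

At the optimum: labor uses 167 of 167 (binding); glaze uses 240 of 240 (binding).
From A_Bᵀ y = c: 5·y_labor + 6·y_glaze = 34; 4·y_labor + 6·y_glaze = 32.
Solving: y_labor = 2, y_glaze = 4.
Shadow price of labor = 2.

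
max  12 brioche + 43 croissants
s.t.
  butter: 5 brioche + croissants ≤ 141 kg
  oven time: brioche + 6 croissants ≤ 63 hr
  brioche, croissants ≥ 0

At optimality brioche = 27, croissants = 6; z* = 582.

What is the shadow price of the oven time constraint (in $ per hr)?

Both butter and oven time are binding at x*.
The binding rows give the dual system: 5·y_butter + 1·y_oven time = 12 and 1·y_butter + 6·y_oven time = 43.
→ y_butter = 1 and y_oven time = 7.
Shadow price of oven time = 7.

7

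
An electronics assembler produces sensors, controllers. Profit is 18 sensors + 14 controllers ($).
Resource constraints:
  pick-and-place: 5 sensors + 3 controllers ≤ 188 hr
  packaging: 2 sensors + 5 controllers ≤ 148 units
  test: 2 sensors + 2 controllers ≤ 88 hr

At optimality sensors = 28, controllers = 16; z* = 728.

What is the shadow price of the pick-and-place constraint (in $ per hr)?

Check each constraint at x*: pick-and-place 188/188 (tight); packaging 136/148 (slack 12); test 88/88 (tight).
Slack constraints have shadow price 0 (complementary slackness).
From A_Bᵀ y = c: 5·y_pick-and-place + 2·y_test = 18; 3·y_pick-and-place + 2·y_test = 14.
→ y_pick-and-place = 2 and y_test = 4.
Shadow price of pick-and-place = 2.

2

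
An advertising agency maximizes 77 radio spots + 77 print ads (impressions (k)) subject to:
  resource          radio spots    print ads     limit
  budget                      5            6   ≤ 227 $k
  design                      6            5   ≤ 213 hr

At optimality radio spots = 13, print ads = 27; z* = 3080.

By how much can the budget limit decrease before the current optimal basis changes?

Binding constraints: budget, design. The basis is B = [[5,6],[6,5]] with det -11.
Per unit decrease in budget, x* moves by d = (0.4545, -0.5455).
The basis stays optimal until print ads reaches 0; allowable decrease = 49.5 $k.

49.5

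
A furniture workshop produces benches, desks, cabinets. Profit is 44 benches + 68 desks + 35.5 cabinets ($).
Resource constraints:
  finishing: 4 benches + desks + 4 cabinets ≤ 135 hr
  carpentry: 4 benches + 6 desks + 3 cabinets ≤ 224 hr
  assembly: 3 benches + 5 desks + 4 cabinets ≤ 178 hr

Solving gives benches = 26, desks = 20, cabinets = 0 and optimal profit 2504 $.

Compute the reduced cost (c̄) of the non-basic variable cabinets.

At the optimum: finishing uses 124 of 135 (slack = 11); carpentry uses 224 of 224 (binding); assembly uses 178 of 178 (binding).
Since finishing is not tight, its dual is 0.
From A_Bᵀ y = c: 4·y_carpentry + 3·y_assembly = 44; 6·y_carpentry + 5·y_assembly = 68.
→ y_carpentry = 8 and y_assembly = 4.
Reduced cost of cabinets: c₃ − yᵀa₃ = 35.5 − (8·3 + 4·4) = 35.5 − 40 = -4.5.

-4.5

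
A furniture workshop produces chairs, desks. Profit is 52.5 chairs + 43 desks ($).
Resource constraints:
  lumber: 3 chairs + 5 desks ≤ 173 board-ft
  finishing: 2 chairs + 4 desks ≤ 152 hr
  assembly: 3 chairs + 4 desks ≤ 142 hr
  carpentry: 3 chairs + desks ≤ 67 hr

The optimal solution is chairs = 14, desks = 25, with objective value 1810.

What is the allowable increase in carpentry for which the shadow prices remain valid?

Binding constraints: assembly, carpentry. The basis is B = [[3,4],[3,1]] with det -9.
Per unit increase in carpentry, x* moves by d = (0.4444, -0.3333).
The basis stays optimal until desks reaches 0; allowable increase = 75 hr.

75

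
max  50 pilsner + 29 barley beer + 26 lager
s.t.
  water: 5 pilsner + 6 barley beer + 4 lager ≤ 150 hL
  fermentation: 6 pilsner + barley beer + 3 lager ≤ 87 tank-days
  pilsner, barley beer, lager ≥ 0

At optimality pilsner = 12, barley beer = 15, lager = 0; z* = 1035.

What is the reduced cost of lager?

Check each constraint at x*: water 150/150 (tight); fermentation 87/87 (tight).
From A_Bᵀ y = c: 5·y_water + 6·y_fermentation = 50; 6·y_water + 1·y_fermentation = 29.
This yields shadow prices y_water = 4, y_fermentation = 5.
Reduced cost of lager: c₃ − yᵀa₃ = 26 − (4·4 + 5·3) = 26 − 31 = -5.

-5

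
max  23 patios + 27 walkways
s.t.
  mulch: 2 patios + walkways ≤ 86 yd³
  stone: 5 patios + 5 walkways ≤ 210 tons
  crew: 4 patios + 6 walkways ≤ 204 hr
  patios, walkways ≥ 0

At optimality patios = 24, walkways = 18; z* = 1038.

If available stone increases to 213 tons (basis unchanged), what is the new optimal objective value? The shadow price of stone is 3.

Δb = 3, so new z* = 1038 + (3)·(3) = 1038 + 9 = 1047.

1047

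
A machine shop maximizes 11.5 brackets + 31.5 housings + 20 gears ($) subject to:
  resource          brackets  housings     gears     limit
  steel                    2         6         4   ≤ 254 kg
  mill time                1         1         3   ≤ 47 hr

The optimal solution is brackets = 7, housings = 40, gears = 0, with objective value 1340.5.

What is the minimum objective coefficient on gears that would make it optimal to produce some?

24.5

Both steel and mill time are binding at x*.
From A_Bᵀ y = c: 2·y_steel + 1·y_mill time = 11.5; 6·y_steel + 1·y_mill time = 31.5.
This yields shadow prices y_steel = 5, y_mill time = 1.5.
gears enters the basis when its profit ≥ yᵀa₃ = 5·4 + 1.5·3 = 24.5.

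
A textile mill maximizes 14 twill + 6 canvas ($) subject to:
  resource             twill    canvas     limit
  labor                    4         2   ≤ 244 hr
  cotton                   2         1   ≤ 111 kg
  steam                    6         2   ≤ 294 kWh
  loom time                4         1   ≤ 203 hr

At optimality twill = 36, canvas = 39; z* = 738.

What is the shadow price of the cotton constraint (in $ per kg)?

4

Binding: cotton and steam. Non-binding: labor (22 unused), loom time (20 unused).
By complementary slackness, y = 0 for the non-binding constraints.
From A_Bᵀ y = c: 2·y_cotton + 6·y_steam = 14; 1·y_cotton + 2·y_steam = 6.
This yields shadow prices y_cotton = 4, y_steam = 1.
Shadow price of cotton = 4.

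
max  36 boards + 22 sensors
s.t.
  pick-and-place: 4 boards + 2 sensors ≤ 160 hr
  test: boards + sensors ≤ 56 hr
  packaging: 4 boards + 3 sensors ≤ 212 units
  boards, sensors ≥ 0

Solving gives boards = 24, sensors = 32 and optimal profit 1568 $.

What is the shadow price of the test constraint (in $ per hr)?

At the optimum: pick-and-place uses 160 of 160 (binding); test uses 56 of 56 (binding); packaging uses 192 of 212 (slack = 20).
Since packaging is not tight, its dual is 0.
Dual feasibility on the basic columns requires 4·y_pick-and-place + 1·y_test = 36, 2·y_pick-and-place + 1·y_test = 22.
Solving: y_pick-and-place = 7, y_test = 8.
Shadow price of test = 8.

8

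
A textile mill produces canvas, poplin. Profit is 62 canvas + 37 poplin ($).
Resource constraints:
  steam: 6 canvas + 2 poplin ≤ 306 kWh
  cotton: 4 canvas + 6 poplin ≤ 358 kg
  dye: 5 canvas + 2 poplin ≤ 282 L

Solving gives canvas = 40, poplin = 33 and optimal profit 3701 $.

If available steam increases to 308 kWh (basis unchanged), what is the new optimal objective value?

Binding: steam and cotton. Non-binding: dye (16 unused).
By complementary slackness, y = 0 for the non-binding constraint.
Dual feasibility on the basic columns requires 6·y_steam + 4·y_cotton = 62, 2·y_steam + 6·y_cotton = 37.
Solving: y_steam = 8, y_cotton = 3.5.
Δz = y_steam·Δb = 8 × (2) = 16, so new z* = 3701 + 16 = 3717.

3717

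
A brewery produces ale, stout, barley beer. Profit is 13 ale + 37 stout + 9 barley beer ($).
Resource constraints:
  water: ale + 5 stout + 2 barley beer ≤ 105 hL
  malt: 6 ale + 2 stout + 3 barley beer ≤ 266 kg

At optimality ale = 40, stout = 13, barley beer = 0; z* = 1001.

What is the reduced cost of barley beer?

Check each constraint at x*: water 105/105 (tight); malt 266/266 (tight).
Dual feasibility on the basic columns requires 1·y_water + 6·y_malt = 13, 5·y_water + 2·y_malt = 37.
This yields shadow prices y_water = 7, y_malt = 1.
Reduced cost of barley beer: c₃ − yᵀa₃ = 9 − (7·2 + 1·3) = 9 − 17 = -8.

-8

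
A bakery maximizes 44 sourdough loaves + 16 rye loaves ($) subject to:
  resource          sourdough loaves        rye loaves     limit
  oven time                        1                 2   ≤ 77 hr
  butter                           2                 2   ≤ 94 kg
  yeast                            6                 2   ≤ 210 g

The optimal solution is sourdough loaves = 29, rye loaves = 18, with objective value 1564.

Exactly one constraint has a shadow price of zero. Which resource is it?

oven time

oven time: 65/77 (slack 12)
butter: 94/94 (binding)
yeast: 210/210 (binding)
By complementary slackness, a constraint with positive slack has shadow price 0 → oven time.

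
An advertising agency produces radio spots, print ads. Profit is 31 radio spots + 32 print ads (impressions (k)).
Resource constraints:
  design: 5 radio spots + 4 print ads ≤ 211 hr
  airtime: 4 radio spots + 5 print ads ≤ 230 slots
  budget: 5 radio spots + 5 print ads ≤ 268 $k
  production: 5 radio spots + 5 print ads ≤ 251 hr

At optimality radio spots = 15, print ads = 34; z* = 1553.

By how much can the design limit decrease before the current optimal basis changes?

Binding constraints: design, airtime. The basis is B = [[5,4],[4,5]] with det 9.
Per unit decrease in design, x* moves by d = (-0.5556, 0.4444).
The basis stays optimal until radio spots reaches 0; allowable decrease = 27 hr.

27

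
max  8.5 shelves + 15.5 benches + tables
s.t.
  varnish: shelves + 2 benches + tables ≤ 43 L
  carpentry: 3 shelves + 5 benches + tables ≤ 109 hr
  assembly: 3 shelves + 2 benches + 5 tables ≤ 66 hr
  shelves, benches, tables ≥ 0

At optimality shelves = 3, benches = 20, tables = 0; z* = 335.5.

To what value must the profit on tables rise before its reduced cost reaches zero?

Binding: varnish and carpentry. Non-binding: assembly (17 unused).
Slack constraints have shadow price 0 (complementary slackness).
From A_Bᵀ y = c: 1·y_varnish + 3·y_carpentry = 8.5; 2·y_varnish + 5·y_carpentry = 15.5.
→ y_varnish = 4 and y_carpentry = 1.5.
tables enters the basis when its profit ≥ yᵀa₃ = 4·1 + 1.5·1 = 5.5.

5.5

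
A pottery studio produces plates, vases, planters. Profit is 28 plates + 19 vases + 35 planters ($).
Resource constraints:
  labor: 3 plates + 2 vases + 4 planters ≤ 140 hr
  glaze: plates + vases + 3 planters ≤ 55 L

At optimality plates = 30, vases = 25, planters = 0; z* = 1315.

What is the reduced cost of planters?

-4

Check each constraint at x*: labor 140/140 (tight); glaze 55/55 (tight).
Dual feasibility on the basic columns requires 3·y_labor + 1·y_glaze = 28, 2·y_labor + 1·y_glaze = 19.
→ y_labor = 9 and y_glaze = 1.
Reduced cost of planters: c₃ − yᵀa₃ = 35 − (9·4 + 1·3) = 35 − 39 = -4.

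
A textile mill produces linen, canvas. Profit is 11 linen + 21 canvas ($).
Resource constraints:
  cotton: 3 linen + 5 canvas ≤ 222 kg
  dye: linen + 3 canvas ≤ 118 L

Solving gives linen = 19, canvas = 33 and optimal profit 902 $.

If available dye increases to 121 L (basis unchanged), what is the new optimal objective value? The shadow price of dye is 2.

908

Δb = 3, so new z* = 902 + (2)·(3) = 902 + 6 = 908.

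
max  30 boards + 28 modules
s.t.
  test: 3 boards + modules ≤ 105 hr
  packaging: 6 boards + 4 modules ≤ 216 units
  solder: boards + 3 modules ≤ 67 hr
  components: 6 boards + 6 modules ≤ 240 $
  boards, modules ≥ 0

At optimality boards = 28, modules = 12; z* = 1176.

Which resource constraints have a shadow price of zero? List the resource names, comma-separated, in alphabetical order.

solder, test

test: 96/105 (slack 9)
packaging: 216/216 (binding)
solder: 64/67 (slack 3)
components: 240/240 (binding)
By complementary slackness, a constraint with positive slack has shadow price 0 → solder, test.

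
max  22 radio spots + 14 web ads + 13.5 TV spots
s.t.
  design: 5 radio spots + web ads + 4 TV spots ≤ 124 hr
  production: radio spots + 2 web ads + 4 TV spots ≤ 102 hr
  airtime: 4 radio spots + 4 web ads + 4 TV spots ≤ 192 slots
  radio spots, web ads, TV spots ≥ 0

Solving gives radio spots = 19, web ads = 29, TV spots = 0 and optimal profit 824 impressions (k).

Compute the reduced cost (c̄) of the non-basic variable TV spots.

-6.5

Binding: design and airtime. Non-binding: production (25 unused).
Slack constraints have shadow price 0 (complementary slackness).
From A_Bᵀ y = c: 5·y_design + 4·y_airtime = 22; 1·y_design + 4·y_airtime = 14.
→ y_design = 2 and y_airtime = 3.
Reduced cost of TV spots: c₃ − yᵀa₃ = 13.5 − (2·4 + 3·4) = 13.5 − 20 = -6.5.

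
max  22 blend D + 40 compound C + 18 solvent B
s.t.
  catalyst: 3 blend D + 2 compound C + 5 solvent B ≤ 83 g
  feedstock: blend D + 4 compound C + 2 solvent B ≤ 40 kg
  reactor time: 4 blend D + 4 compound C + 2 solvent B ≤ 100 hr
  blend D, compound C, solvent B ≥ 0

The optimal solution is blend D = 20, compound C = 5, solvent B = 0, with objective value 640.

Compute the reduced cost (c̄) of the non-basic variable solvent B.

Binding: feedstock and reactor time. Non-binding: catalyst (13 unused).
Slack constraints have shadow price 0 (complementary slackness).
The binding rows give the dual system: 1·y_feedstock + 4·y_reactor time = 22 and 4·y_feedstock + 4·y_reactor time = 40.
Solving: y_feedstock = 6, y_reactor time = 4.
Reduced cost of solvent B: c₃ − yᵀa₃ = 18 − (6·2 + 4·2) = 18 − 20 = -2.

-2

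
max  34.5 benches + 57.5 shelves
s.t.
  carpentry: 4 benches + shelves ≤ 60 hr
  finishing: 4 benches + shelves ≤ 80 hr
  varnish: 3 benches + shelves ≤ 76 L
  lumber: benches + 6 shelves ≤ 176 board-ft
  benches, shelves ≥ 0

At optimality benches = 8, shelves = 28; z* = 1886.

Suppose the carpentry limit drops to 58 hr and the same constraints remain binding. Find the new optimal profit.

At the optimum: carpentry uses 60 of 60 (binding); finishing uses 60 of 80 (slack = 20); varnish uses 52 of 76 (slack = 24); lumber uses 176 of 176 (binding).
Slack constraints have shadow price 0 (complementary slackness).
From A_Bᵀ y = c: 4·y_carpentry + 1·y_lumber = 34.5; 1·y_carpentry + 6·y_lumber = 57.5.
Solving: y_carpentry = 6.5, y_lumber = 8.5.
Δz = y_carpentry·Δb = 6.5 × (-2) = -13, so new z* = 1886 − 13 = 1873.

1873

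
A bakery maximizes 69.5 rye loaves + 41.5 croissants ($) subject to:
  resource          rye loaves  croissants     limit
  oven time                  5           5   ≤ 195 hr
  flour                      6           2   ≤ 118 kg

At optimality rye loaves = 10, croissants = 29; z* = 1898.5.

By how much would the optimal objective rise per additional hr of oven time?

Check each constraint at x*: oven time 195/195 (tight); flour 118/118 (tight).
The binding rows give the dual system: 5·y_oven time + 6·y_flour = 69.5 and 5·y_oven time + 2·y_flour = 41.5.
This yields shadow prices y_oven time = 5.5, y_flour = 7.
Shadow price of oven time = 5.5.

5.5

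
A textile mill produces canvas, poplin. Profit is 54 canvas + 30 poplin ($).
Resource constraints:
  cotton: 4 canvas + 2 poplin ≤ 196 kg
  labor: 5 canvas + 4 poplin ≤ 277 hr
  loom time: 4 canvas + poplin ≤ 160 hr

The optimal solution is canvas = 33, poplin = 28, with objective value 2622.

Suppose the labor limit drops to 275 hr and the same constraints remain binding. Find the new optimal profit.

2610

Check each constraint at x*: cotton 188/196 (slack 8); labor 277/277 (tight); loom time 160/160 (tight).
Since cotton is not tight, its dual is 0.
Dual feasibility on the basic columns requires 5·y_labor + 4·y_loom time = 54, 4·y_labor + 1·y_loom time = 30.
→ y_labor = 6 and y_loom time = 6.
Δz = y_labor·Δb = 6 × (-2) = -12, so new z* = 2622 − 12 = 2610.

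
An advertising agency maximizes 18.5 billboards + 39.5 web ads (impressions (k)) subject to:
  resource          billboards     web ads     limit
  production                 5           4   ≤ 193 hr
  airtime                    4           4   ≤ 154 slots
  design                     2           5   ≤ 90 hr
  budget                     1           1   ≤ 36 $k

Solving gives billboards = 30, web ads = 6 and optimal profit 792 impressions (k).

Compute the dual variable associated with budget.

At the optimum: production uses 174 of 193 (slack = 19); airtime uses 144 of 154 (slack = 10); design uses 90 of 90 (binding); budget uses 36 of 36 (binding).
By complementary slackness, y = 0 for the non-binding constraints.
From A_Bᵀ y = c: 2·y_design + 1·y_budget = 18.5; 5·y_design + 1·y_budget = 39.5.
This yields shadow prices y_design = 7, y_budget = 4.5.
Shadow price of budget = 4.5.

4.5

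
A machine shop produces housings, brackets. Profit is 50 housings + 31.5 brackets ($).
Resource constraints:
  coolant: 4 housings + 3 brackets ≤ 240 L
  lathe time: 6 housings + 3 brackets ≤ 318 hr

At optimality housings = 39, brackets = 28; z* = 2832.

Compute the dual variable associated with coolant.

At the optimum: coolant uses 240 of 240 (binding); lathe time uses 318 of 318 (binding).
The binding rows give the dual system: 4·y_coolant + 6·y_lathe time = 50 and 3·y_coolant + 3·y_lathe time = 31.5.
Solving: y_coolant = 6.5, y_lathe time = 4.
Shadow price of coolant = 6.5.

6.5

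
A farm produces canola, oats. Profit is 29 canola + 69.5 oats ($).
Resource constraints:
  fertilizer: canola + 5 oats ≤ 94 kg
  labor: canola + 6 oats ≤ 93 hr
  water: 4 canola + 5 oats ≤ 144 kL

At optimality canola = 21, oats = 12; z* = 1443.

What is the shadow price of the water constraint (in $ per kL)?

Check each constraint at x*: fertilizer 81/94 (slack 13); labor 93/93 (tight); water 144/144 (tight).
Slack constraints have shadow price 0 (complementary slackness).
From A_Bᵀ y = c: 1·y_labor + 4·y_water = 29; 6·y_labor + 5·y_water = 69.5.
This yields shadow prices y_labor = 7, y_water = 5.5.
Shadow price of water = 5.5.

5.5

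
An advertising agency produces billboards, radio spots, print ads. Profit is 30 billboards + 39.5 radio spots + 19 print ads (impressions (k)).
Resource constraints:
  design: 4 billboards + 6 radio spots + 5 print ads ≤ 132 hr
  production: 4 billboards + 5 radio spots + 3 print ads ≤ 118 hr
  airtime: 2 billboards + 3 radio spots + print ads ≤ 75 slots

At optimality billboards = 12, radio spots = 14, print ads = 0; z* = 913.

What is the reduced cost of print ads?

Check each constraint at x*: design 132/132 (tight); production 118/118 (tight); airtime 66/75 (slack 9).
Slack constraints have shadow price 0 (complementary slackness).
The binding rows give the dual system: 4·y_design + 4·y_production = 30 and 6·y_design + 5·y_production = 39.5.
This yields shadow prices y_design = 2, y_production = 5.5.
Reduced cost of print ads: c₃ − yᵀa₃ = 19 − (2·5 + 5.5·3) = 19 − 26.5 = -7.5.

-7.5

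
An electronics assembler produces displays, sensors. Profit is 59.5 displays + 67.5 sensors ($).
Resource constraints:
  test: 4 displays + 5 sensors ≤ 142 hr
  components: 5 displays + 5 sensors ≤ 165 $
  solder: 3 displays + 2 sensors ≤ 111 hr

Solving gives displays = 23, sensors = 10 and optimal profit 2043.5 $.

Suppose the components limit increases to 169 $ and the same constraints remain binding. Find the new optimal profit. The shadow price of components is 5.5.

2065.5

Δb = 4, so new z* = 2043.5 + (5.5)·(4) = 2043.5 + 22 = 2065.5.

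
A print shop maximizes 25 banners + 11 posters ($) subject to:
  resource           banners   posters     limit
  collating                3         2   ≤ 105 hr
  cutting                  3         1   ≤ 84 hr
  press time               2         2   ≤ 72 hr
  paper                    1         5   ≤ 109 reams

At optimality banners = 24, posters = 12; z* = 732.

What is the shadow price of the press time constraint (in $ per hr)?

Check each constraint at x*: collating 96/105 (slack 9); cutting 84/84 (tight); press time 72/72 (tight); paper 84/109 (slack 25).
Since collating, paper are not tight, their duals are 0.
From A_Bᵀ y = c: 3·y_cutting + 2·y_press time = 25; 1·y_cutting + 2·y_press time = 11.
Solving: y_cutting = 7, y_press time = 2.
Shadow price of press time = 2.

2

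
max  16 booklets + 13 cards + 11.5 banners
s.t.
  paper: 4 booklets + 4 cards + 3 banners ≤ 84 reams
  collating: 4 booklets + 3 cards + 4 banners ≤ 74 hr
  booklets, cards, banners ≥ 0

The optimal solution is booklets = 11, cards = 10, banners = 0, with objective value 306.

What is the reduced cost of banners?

-3.5

Check each constraint at x*: paper 84/84 (tight); collating 74/74 (tight).
The binding rows give the dual system: 4·y_paper + 4·y_collating = 16 and 4·y_paper + 3·y_collating = 13.
Solving: y_paper = 1, y_collating = 3.
Reduced cost of banners: c₃ − yᵀa₃ = 11.5 − (1·3 + 3·4) = 11.5 − 15 = -3.5.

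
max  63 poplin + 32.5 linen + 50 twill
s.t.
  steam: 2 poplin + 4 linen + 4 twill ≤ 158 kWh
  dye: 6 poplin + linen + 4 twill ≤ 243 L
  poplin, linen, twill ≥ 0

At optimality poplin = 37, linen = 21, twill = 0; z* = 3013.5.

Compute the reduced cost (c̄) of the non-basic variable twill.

-8

At the optimum: steam uses 158 of 158 (binding); dye uses 243 of 243 (binding).
Dual feasibility on the basic columns requires 2·y_steam + 6·y_dye = 63, 4·y_steam + 1·y_dye = 32.5.
Solving: y_steam = 6, y_dye = 8.5.
Reduced cost of twill: c₃ − yᵀa₃ = 50 − (6·4 + 8.5·4) = 50 − 58 = -8.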